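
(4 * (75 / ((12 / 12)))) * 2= 600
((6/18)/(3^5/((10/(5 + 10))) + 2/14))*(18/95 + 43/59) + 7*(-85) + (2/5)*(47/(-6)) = -51344037202/85840575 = -598.13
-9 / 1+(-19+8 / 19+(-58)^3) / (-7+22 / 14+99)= -26064372 / 12445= -2094.36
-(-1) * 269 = 269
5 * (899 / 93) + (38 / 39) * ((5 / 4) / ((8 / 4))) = 2545 / 52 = 48.94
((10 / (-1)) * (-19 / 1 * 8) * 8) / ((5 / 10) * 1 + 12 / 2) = 24320 / 13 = 1870.77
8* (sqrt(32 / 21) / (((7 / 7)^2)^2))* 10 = 320* sqrt(42) / 21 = 98.75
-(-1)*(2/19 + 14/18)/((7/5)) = 755/1197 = 0.63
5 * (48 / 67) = 240 / 67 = 3.58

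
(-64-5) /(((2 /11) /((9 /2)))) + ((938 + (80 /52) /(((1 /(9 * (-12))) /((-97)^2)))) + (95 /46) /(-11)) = -20577450581 /13156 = -1564111.48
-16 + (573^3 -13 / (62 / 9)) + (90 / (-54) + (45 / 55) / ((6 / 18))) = 384919094797 / 2046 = 188132499.90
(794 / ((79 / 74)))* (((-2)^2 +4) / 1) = 470048 / 79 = 5949.97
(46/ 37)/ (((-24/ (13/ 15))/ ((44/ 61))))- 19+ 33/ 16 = -27576739/ 1625040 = -16.97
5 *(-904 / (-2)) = 2260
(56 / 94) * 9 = 252 / 47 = 5.36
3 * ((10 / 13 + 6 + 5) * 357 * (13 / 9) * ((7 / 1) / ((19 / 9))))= 1147041 / 19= 60370.58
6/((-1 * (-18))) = 1/3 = 0.33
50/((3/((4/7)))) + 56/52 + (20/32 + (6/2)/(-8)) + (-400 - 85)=-517771/1092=-474.15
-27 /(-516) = 9 /172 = 0.05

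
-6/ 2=-3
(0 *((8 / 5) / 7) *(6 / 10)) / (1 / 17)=0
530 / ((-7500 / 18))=-159 / 125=-1.27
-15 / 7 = -2.14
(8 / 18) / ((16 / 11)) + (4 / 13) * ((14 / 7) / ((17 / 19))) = 7903 / 7956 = 0.99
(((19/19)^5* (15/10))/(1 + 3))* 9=27/8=3.38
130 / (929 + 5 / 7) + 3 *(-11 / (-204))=33367 / 110636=0.30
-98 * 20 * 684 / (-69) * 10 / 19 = 235200 / 23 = 10226.09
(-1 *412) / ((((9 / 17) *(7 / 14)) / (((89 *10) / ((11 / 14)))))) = -1763027.07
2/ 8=1/ 4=0.25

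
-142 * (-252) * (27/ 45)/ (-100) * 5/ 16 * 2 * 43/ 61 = -577017/ 6100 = -94.59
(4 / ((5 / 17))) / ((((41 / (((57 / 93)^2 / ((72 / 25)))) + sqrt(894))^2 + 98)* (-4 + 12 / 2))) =2269235924571179875 / 32122350010205514231784 -922246285978125* sqrt(894) / 2072409678077775111728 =0.00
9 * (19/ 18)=19/ 2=9.50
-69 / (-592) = 69 / 592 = 0.12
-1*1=-1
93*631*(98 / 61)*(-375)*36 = -77637609000 / 61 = -1272747688.52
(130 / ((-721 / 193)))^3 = -15794358229000 / 374805361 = -42140.16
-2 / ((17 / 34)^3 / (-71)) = 1136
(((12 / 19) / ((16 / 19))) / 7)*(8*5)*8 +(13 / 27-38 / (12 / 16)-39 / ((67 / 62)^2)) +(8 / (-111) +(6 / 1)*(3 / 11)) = -16482031213 / 345307347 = -47.73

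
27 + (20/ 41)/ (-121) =133927/ 4961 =27.00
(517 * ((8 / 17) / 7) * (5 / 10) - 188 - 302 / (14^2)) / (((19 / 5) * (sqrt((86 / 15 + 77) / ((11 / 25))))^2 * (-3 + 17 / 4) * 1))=-18930318 / 98206535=-0.19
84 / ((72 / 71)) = 497 / 6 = 82.83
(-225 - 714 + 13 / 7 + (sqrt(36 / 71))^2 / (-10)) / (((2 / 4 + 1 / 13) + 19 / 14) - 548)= 15138019 / 8820330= 1.72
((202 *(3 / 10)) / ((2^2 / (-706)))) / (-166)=106959 / 1660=64.43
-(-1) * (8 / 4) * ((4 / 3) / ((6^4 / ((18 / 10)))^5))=0.00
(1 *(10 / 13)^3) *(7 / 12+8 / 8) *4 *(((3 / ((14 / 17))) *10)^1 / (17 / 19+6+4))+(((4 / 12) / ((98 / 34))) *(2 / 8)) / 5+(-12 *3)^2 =581904189401 / 445683420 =1305.64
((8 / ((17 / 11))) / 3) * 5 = 440 / 51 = 8.63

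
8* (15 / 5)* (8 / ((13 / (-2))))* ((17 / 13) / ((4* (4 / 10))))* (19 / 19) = -4080 / 169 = -24.14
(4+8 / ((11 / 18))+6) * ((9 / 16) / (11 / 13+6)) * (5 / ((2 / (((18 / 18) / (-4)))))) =-74295 / 62656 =-1.19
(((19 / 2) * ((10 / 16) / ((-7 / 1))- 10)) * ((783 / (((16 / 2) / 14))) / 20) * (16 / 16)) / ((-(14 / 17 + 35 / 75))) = 428680755 / 84224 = 5089.77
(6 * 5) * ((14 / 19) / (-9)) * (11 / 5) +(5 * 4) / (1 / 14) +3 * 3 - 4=15937 / 57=279.60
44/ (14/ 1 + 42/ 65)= 715/ 238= 3.00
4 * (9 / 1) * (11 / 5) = 79.20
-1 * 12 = -12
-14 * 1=-14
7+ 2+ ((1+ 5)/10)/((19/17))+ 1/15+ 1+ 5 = 4447/285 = 15.60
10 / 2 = 5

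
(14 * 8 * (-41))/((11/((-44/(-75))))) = -18368/75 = -244.91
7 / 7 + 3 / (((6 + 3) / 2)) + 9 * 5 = 140 / 3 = 46.67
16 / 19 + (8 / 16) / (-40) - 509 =-772419 / 1520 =-508.17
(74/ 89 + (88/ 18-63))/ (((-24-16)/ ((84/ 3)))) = 321167/ 8010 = 40.10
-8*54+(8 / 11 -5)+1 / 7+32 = -31118 / 77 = -404.13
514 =514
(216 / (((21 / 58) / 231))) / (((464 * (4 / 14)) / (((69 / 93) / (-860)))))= -47817 / 53320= -0.90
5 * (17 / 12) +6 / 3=9.08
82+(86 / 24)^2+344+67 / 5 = 325613 / 720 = 452.24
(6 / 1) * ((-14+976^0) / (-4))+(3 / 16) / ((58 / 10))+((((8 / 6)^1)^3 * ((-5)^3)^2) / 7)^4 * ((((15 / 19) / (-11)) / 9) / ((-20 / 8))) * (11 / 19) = 928000000012524132491088589 / 641200206980592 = 1447285870948.90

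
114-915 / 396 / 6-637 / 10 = 197663 / 3960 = 49.91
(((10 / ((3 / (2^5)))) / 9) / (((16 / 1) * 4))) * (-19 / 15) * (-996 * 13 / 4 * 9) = 20501 / 3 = 6833.67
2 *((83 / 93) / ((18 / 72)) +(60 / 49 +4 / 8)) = 10.59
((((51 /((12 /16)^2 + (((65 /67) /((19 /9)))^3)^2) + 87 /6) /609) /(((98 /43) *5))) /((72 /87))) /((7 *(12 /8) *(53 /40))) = 0.00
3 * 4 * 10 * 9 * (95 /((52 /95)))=2436750 /13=187442.31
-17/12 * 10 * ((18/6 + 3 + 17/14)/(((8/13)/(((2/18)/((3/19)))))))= -2120495/18144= -116.87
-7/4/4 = -7/16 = -0.44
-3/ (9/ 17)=-17/ 3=-5.67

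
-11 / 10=-1.10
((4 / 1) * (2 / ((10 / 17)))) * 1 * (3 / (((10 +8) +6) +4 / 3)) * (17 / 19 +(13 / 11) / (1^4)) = 66402 / 19855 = 3.34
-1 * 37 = -37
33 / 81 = 11 / 27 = 0.41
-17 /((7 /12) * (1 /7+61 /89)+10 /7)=-10591 /1191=-8.89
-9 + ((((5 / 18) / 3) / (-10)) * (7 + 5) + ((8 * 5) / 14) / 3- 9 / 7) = -85 / 9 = -9.44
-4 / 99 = -0.04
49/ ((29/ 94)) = 4606/ 29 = 158.83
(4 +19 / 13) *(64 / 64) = 71 / 13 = 5.46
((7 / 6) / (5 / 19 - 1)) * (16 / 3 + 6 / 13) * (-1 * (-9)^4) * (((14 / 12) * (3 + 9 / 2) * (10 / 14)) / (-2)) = -39129075 / 208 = -188120.55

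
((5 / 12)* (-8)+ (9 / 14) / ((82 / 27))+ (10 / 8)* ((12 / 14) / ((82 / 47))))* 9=-6477 / 287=-22.57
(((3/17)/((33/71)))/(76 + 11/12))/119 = 12/289289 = 0.00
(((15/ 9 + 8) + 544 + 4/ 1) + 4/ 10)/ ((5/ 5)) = 8371/ 15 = 558.07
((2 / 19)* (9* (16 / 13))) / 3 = 96 / 247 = 0.39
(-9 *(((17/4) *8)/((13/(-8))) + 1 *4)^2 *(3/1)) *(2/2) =-1306800/169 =-7732.54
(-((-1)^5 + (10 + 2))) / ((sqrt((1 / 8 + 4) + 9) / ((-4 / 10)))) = 44 * sqrt(210) / 525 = 1.21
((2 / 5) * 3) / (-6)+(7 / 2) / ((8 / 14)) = 237 / 40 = 5.92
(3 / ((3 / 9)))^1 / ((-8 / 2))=-2.25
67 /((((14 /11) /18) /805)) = 762795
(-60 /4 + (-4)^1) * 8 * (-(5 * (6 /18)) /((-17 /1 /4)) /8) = -380 /51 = -7.45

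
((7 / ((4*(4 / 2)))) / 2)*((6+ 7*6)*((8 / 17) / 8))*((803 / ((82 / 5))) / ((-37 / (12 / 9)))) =-56210 / 25789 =-2.18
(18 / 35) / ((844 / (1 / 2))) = 9 / 29540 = 0.00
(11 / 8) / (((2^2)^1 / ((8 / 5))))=11 / 20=0.55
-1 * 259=-259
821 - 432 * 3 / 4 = 497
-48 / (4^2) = -3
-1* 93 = -93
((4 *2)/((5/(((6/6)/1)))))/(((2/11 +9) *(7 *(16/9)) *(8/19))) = 0.03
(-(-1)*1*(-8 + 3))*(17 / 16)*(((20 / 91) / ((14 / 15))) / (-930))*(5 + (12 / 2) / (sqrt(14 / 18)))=2125 / 315952 + 3825*sqrt(7) / 1105832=0.02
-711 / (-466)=711 / 466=1.53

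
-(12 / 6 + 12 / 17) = -46 / 17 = -2.71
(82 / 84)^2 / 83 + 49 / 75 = 2433421 / 3660300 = 0.66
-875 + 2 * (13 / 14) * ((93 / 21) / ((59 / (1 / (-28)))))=-70829903 / 80948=-875.00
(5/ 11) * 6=30/ 11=2.73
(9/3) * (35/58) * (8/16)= 105/116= 0.91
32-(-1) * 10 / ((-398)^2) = 2534469 / 79202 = 32.00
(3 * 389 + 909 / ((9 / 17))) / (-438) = -1442 / 219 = -6.58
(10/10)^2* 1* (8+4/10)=42/5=8.40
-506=-506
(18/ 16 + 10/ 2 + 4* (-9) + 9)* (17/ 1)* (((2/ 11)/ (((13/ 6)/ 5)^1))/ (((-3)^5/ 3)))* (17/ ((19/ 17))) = 4102355/ 146718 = 27.96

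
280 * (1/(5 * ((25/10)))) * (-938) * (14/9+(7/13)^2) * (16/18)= -2359137536/68445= -34467.64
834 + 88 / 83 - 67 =63749 / 83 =768.06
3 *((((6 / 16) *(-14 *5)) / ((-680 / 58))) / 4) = 1827 / 1088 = 1.68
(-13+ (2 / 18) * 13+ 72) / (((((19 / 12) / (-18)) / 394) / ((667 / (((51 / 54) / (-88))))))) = 319696920576 / 19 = 16826153714.53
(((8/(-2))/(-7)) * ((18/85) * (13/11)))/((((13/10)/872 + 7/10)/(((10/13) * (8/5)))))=669696/2669051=0.25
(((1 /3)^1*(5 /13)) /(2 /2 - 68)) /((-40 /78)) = 1 /268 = 0.00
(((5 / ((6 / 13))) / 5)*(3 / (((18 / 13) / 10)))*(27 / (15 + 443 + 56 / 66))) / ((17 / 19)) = 1589445 / 514828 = 3.09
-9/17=-0.53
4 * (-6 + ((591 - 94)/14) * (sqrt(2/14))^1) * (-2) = 48 - 284 * sqrt(7)/7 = -59.34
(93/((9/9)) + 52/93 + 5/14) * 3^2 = 366837/434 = 845.25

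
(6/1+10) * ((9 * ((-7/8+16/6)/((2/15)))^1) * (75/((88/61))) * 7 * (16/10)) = 12393675/11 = 1126697.73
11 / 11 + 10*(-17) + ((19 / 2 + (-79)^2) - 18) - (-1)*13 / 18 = 54578 / 9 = 6064.22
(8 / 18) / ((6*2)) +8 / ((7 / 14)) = 16.04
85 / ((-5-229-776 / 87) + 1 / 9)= -22185 / 63373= -0.35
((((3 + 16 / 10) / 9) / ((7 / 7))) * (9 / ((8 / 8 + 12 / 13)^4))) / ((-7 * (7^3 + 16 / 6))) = -1970709 / 14177734375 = -0.00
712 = 712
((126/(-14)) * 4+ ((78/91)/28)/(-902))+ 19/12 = -2281724/66297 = -34.42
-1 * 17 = -17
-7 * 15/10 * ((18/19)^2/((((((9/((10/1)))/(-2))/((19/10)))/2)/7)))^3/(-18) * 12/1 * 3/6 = -3584673792/6859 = -522623.38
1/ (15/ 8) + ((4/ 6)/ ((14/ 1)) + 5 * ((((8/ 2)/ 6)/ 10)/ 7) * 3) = 76/ 105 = 0.72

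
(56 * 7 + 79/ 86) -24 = 31727/ 86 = 368.92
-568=-568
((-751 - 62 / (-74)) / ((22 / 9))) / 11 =-124902 / 4477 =-27.90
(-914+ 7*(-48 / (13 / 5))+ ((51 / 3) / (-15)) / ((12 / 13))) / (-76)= 2444033 / 177840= 13.74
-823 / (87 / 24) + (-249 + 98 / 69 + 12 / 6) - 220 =-1385921 / 2001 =-692.61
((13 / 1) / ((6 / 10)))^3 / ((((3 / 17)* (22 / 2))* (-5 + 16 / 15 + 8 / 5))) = -4668625 / 2079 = -2245.61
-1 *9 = -9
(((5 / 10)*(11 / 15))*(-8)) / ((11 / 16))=-64 / 15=-4.27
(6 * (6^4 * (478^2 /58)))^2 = 789158246164107264 /841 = 938357010896679.27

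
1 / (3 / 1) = 0.33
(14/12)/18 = 7/108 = 0.06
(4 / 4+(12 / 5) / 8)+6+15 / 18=122 / 15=8.13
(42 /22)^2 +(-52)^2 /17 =334681 /2057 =162.70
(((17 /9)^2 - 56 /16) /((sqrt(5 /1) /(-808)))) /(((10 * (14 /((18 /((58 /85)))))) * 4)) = -18887 * sqrt(5) /36540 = -1.16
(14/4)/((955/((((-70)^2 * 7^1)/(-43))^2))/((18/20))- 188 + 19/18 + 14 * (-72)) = -82354300/28116764549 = -0.00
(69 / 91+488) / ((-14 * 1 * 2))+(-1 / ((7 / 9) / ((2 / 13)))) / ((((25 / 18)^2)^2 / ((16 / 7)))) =-17494760477 / 995312500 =-17.58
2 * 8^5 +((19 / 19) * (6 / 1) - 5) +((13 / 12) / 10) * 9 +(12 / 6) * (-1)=2621439 / 40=65535.98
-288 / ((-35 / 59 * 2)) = 8496 / 35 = 242.74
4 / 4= 1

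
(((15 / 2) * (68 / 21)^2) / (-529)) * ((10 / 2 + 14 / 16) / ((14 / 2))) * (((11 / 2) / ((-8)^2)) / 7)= -747065 / 487729536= -0.00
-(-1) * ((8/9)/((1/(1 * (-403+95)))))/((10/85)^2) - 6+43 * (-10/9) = -178508/9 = -19834.22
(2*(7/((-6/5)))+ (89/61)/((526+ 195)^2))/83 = -1109860268/7895864949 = -0.14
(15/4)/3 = 5/4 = 1.25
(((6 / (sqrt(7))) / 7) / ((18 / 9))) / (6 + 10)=3 * sqrt(7) / 784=0.01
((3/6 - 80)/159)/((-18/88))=22/9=2.44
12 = 12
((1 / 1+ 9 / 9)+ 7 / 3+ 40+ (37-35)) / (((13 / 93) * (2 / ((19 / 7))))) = 81871 / 182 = 449.84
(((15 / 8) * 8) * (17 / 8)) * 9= 2295 / 8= 286.88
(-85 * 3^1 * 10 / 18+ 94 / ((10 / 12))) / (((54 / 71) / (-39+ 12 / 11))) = 4273277 / 2970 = 1438.81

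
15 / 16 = 0.94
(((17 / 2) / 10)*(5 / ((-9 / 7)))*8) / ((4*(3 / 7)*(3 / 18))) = -92.56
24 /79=0.30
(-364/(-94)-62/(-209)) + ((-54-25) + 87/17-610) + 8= -112170086/166991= -671.71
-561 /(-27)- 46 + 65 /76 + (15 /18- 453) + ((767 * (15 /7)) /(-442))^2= -2240916157 /4843062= -462.71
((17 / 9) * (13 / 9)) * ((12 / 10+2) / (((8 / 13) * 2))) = 2873 / 405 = 7.09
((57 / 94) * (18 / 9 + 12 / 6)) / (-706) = -57 / 16591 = -0.00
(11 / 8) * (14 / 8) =77 / 32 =2.41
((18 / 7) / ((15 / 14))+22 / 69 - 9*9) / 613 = -27007 / 211485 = -0.13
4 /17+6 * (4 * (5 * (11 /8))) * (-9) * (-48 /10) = 121180 /17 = 7128.24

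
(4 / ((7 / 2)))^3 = 512 / 343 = 1.49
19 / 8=2.38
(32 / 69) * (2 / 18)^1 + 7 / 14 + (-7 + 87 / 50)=-73099 / 15525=-4.71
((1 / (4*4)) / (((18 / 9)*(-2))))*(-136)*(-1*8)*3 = -51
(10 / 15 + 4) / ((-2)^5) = -7 / 48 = -0.15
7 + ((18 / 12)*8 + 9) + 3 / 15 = 141 / 5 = 28.20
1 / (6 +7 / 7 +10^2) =0.01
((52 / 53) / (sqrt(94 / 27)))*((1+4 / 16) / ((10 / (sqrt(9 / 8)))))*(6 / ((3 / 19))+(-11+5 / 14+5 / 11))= 501111*sqrt(141) / 3068912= 1.94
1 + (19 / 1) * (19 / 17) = 378 / 17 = 22.24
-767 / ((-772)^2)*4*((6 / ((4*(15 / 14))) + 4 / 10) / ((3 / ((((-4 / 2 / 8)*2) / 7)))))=2301 / 10429720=0.00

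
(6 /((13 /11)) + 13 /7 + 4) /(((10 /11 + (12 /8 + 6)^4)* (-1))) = -35024 /10138037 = -0.00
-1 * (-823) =823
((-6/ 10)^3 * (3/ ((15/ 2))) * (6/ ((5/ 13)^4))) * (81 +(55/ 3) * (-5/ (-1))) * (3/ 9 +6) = -10119505032/ 390625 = -25905.93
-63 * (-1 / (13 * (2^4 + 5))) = 0.23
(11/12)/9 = 11/108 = 0.10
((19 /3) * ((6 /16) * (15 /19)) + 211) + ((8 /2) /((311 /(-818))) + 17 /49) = 202.70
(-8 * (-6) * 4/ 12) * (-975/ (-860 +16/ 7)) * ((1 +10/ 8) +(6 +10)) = 498225/ 1501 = 331.93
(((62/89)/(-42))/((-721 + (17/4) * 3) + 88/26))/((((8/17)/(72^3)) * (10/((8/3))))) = 568249344/114174095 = 4.98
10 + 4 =14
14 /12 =7 /6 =1.17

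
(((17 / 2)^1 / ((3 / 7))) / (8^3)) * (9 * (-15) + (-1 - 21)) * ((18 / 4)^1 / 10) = -56049 / 20480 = -2.74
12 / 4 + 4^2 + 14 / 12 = 121 / 6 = 20.17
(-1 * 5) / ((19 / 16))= -80 / 19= -4.21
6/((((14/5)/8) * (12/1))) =10/7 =1.43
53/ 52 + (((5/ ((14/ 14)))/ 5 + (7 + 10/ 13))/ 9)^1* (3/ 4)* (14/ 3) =691/ 156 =4.43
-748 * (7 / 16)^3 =-64141 / 1024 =-62.64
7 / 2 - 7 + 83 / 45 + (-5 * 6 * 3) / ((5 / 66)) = -107069 / 90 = -1189.66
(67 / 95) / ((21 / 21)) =67 / 95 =0.71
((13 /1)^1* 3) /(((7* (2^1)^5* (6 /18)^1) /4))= 117 /56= 2.09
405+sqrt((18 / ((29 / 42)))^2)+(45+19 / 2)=28163 / 58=485.57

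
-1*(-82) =82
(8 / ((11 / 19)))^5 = 81136812032 / 161051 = 503795.77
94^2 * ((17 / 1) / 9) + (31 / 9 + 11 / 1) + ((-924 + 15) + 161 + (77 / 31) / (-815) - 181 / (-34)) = 41134519741 / 2577030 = 15961.99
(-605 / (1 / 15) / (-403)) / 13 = 9075 / 5239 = 1.73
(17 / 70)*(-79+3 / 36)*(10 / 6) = -16099 / 504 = -31.94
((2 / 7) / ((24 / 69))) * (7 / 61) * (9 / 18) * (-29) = -667 / 488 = -1.37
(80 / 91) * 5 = 400 / 91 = 4.40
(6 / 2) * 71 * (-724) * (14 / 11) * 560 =-1209022080 / 11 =-109911098.18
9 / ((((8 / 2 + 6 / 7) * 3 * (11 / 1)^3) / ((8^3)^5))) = 369435906932736 / 22627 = 16327215580.18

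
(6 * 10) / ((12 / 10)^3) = 625 / 18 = 34.72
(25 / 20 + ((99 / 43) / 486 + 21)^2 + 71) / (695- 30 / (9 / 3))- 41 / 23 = -43876643543 / 42472990710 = -1.03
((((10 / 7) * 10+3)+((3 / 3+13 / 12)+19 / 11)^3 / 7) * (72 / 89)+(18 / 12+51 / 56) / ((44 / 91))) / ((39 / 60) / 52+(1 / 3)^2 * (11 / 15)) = 90860855175 / 336660478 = 269.89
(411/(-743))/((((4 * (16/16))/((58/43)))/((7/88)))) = -0.01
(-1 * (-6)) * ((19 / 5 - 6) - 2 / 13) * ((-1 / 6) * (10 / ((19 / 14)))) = 4284 / 247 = 17.34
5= 5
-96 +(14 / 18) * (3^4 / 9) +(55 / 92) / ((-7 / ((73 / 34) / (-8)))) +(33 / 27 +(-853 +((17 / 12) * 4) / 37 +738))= -11817948637 / 58330944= -202.60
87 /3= 29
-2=-2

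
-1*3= -3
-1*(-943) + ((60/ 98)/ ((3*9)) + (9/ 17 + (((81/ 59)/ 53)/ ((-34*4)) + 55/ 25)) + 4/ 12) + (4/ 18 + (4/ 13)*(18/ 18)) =226267411261/ 239027880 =946.62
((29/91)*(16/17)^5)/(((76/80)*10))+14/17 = 2082526734/2454932753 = 0.85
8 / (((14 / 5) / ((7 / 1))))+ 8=28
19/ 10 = 1.90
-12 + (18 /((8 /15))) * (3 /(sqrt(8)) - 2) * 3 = -429 /2 + 1215 * sqrt(2) /16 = -107.11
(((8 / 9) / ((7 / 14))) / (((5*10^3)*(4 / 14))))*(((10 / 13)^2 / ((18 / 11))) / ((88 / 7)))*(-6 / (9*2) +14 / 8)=833 / 16426800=0.00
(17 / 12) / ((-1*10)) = -17 / 120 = -0.14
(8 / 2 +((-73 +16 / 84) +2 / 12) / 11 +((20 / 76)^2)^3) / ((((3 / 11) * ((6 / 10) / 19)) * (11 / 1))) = -94314960155 / 3431873214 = -27.48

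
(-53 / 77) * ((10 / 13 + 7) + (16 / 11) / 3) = -187673 / 33033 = -5.68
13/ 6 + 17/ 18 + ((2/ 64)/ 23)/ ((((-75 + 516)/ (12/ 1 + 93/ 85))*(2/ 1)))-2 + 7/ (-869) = 7556009851/ 6849944640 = 1.10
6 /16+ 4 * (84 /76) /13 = 1413 /1976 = 0.72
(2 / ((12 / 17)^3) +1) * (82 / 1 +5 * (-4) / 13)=3021371 / 5616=537.99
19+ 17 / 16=321 / 16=20.06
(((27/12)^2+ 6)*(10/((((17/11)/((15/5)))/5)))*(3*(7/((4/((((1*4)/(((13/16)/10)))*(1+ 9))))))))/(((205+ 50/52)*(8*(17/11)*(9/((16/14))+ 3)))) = 100.21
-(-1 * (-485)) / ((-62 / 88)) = 21340 / 31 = 688.39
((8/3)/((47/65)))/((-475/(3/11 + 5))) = -6032/147345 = -0.04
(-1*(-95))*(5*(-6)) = -2850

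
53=53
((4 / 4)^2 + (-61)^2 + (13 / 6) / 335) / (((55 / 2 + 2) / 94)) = 703235902 / 59295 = 11859.95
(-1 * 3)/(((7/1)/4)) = -1.71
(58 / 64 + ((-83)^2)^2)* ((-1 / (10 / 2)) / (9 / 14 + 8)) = -10630664107 / 9680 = -1098209.10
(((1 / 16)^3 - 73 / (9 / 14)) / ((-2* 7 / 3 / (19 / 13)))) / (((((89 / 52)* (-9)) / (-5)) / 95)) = 37779579575 / 34449408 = 1096.67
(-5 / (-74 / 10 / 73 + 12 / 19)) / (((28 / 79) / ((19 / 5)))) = -10409435 / 102956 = -101.11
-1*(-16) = 16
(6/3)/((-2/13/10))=-130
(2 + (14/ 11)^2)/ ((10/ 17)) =3723/ 605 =6.15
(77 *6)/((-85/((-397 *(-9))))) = -1650726/85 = -19420.31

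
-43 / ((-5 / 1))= 43 / 5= 8.60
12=12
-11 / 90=-0.12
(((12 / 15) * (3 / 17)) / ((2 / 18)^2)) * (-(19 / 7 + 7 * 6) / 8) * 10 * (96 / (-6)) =1216944 / 119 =10226.42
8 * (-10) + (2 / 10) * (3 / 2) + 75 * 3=1453 / 10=145.30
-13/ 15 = -0.87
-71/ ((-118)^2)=-71/ 13924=-0.01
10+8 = 18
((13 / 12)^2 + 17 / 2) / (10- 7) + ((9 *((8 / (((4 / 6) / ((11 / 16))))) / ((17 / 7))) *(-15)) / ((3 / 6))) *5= -4582.80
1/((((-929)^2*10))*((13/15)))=3/22439066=0.00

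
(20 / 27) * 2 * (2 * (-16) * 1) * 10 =-12800 / 27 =-474.07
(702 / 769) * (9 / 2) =3159 / 769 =4.11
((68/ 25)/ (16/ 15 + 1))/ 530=102/ 41075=0.00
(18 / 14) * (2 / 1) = 18 / 7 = 2.57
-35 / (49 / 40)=-200 / 7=-28.57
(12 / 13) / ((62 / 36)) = 216 / 403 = 0.54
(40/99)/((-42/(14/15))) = -8/891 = -0.01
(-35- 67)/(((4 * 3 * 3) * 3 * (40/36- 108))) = 17/1924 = 0.01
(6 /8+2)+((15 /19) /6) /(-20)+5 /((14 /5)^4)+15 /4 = 4798949 /729904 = 6.57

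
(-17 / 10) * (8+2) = -17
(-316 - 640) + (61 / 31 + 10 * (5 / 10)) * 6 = -914.19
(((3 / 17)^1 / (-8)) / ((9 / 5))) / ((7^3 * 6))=-5 / 839664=-0.00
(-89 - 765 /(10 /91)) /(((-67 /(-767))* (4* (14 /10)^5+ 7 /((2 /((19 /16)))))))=-540773350000 /171983707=-3144.33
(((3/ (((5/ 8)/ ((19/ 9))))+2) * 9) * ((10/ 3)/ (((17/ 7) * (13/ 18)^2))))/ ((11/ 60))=3810240/ 2431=1567.35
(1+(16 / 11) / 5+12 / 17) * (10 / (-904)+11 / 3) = 9254719 / 1267860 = 7.30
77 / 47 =1.64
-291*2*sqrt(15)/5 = -582*sqrt(15)/5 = -450.82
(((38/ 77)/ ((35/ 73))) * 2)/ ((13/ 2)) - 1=-23939/ 35035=-0.68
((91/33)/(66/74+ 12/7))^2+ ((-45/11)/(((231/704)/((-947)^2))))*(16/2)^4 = -45797356848.75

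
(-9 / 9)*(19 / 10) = -19 / 10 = -1.90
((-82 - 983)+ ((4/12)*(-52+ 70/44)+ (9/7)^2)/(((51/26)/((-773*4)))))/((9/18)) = 3763151330/82467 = 45632.21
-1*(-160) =160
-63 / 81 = -7 / 9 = -0.78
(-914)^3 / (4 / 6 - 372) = 1145327916 / 557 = 2056244.01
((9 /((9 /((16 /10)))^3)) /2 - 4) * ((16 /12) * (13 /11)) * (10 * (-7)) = 29297632 /66825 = 438.42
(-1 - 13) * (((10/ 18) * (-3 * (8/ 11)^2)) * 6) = 8960/ 121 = 74.05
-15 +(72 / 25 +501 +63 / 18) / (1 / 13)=329047 / 50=6580.94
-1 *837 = -837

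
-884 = -884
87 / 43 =2.02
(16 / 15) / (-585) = -0.00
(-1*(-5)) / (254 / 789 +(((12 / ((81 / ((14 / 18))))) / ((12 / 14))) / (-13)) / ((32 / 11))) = 15.70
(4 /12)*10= 10 /3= 3.33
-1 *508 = -508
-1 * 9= -9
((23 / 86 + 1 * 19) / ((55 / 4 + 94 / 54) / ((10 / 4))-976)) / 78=-74565 / 292744946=-0.00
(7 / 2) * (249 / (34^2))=1743 / 2312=0.75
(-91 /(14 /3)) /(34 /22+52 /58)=-12441 /1558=-7.99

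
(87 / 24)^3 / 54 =24389 / 27648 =0.88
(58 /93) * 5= 290 /93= 3.12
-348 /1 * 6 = -2088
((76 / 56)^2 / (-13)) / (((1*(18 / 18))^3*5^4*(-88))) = 361 / 140140000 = 0.00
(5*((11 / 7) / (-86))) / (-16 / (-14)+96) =-11 / 11696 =-0.00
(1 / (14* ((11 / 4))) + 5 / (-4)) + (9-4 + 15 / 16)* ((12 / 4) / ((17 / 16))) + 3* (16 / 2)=39.54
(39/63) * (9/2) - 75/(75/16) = -185/14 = -13.21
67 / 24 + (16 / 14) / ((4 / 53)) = 3013 / 168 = 17.93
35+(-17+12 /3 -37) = -15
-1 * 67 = -67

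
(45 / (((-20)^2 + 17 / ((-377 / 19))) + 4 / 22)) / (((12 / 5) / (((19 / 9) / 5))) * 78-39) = 0.00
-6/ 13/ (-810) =1/ 1755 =0.00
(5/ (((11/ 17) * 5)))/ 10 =17/ 110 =0.15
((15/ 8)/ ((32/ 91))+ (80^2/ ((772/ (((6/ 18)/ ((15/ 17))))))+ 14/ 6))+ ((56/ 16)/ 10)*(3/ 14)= 10.87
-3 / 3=-1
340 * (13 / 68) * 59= 3835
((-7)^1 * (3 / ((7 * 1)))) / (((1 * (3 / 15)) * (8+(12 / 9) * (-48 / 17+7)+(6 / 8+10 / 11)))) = -33660 / 34171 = -0.99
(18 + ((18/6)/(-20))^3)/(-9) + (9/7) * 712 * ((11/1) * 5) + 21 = 2820584021/56000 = 50367.57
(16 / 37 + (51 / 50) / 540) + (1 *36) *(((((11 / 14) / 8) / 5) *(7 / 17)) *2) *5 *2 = 35425693 / 5661000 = 6.26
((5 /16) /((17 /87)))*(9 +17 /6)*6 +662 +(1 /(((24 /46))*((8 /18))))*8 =810.05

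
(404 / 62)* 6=1212 / 31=39.10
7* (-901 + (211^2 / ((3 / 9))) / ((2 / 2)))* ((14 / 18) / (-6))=-3250219 / 27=-120378.48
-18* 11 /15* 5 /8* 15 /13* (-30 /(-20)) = -1485 /104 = -14.28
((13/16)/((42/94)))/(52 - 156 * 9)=-47/34944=-0.00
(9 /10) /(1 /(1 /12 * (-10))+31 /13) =117 /154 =0.76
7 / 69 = 0.10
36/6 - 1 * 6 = 0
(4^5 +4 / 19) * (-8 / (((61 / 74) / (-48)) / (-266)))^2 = 15726016478910.57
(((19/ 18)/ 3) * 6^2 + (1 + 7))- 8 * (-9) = 278/ 3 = 92.67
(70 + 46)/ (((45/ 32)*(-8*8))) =-58/ 45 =-1.29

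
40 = 40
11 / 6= 1.83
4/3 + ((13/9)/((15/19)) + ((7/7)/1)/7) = 3124/945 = 3.31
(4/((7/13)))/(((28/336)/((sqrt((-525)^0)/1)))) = 624/7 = 89.14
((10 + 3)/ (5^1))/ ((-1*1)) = -13/ 5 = -2.60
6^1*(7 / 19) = 42 / 19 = 2.21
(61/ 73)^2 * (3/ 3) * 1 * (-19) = -13.27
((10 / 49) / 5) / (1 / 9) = 0.37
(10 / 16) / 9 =5 / 72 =0.07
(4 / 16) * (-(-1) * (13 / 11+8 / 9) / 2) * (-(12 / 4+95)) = -25.37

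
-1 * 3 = -3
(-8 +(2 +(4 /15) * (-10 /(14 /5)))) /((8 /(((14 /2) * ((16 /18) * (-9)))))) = 146 /3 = 48.67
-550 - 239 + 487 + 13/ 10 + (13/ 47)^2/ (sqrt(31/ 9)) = -300.66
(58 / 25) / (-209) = -0.01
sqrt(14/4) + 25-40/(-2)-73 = -28 + sqrt(14)/2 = -26.13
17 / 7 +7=66 / 7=9.43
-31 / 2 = -15.50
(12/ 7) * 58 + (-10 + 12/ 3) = 654/ 7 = 93.43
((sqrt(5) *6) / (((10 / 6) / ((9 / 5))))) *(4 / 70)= 324 *sqrt(5) / 875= 0.83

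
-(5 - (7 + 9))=11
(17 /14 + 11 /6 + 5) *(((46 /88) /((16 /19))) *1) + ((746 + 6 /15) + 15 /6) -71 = 50479633 /73920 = 682.90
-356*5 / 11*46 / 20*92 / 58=-188324 / 319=-590.36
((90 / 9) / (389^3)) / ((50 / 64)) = 64 / 294319345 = 0.00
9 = 9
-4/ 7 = -0.57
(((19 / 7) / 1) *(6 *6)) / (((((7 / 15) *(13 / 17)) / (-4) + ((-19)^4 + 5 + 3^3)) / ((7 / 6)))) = 0.00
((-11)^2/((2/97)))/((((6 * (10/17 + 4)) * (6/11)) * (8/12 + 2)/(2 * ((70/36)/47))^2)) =2688653275/2679640704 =1.00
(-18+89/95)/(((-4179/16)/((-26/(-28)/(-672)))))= -21073/233438940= -0.00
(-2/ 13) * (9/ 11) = -18/ 143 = -0.13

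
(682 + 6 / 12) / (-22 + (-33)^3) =-195 / 10274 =-0.02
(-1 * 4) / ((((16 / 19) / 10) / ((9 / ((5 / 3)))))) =-513 / 2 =-256.50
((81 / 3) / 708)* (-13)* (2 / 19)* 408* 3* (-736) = 52700544 / 1121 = 47012.08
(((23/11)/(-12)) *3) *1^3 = -23/44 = -0.52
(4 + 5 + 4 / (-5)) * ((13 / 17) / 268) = 533 / 22780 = 0.02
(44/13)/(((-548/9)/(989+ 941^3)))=-82490622390/1781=-46317025.49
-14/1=-14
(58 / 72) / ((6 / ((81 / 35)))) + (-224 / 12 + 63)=37501 / 840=44.64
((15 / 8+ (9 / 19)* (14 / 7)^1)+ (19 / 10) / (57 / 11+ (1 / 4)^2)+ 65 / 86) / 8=0.49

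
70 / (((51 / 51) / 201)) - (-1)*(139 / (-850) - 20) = 11942361 / 850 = 14049.84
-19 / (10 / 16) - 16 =-232 / 5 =-46.40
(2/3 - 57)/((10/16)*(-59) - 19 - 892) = 1352/22749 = 0.06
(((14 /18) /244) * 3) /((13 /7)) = 49 /9516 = 0.01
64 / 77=0.83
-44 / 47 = -0.94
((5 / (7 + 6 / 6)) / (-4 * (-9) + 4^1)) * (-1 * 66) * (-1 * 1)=33 / 32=1.03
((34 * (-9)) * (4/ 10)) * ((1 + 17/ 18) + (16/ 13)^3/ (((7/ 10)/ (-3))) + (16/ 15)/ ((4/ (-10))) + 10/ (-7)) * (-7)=-95445718/ 10985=-8688.73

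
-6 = -6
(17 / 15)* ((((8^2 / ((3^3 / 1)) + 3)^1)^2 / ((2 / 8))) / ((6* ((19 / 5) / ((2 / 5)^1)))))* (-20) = -5718800 / 124659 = -45.88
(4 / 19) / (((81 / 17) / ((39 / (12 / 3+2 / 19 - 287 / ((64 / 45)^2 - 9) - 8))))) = 960772 / 20762541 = 0.05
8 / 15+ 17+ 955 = 14588 / 15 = 972.53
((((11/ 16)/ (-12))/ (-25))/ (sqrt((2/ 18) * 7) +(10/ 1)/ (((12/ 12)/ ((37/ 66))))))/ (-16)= -4477/ 170895360 +1331 * sqrt(7)/ 854476800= -0.00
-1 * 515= -515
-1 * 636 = -636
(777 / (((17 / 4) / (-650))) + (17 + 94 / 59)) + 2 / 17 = -119173033 / 1003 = -118816.58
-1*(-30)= 30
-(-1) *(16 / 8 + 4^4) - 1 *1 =257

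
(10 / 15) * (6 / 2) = 2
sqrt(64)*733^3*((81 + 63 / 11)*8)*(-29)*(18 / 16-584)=406456149829960368 / 11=36950559075450942.55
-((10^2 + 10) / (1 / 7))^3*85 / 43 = -38805305000 / 43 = -902448953.49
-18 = -18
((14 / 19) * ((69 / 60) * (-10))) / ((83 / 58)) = -5.92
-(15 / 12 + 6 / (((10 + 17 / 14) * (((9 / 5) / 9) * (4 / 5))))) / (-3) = 2885 / 1884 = 1.53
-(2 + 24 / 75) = -58 / 25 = -2.32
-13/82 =-0.16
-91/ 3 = -30.33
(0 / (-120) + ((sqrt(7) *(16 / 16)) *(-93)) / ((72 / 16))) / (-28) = 31 *sqrt(7) / 42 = 1.95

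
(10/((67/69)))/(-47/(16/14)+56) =5520/7973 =0.69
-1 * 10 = -10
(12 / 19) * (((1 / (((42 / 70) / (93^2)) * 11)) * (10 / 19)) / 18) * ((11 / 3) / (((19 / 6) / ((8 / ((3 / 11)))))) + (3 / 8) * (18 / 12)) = 756523225 / 905388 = 835.58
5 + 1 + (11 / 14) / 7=599 / 98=6.11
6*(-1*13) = -78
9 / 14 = 0.64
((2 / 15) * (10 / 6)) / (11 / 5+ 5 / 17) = 85 / 954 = 0.09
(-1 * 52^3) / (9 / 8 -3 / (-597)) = -223847936 / 1799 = -124429.09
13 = 13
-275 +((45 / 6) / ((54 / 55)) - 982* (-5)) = 167135 / 36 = 4642.64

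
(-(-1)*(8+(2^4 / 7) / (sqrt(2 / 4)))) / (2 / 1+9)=16*sqrt(2) / 77+8 / 11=1.02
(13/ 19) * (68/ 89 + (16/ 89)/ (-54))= 23764/ 45657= 0.52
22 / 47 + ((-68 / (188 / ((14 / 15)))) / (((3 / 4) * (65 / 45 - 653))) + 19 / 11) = 4161084 / 1894805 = 2.20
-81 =-81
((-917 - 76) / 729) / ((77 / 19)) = -6289 / 18711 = -0.34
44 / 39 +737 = 28787 / 39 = 738.13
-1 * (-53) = 53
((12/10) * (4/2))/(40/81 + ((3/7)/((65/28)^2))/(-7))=4.97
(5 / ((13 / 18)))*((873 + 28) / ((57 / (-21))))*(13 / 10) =-2987.53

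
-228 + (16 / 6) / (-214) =-73192 / 321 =-228.01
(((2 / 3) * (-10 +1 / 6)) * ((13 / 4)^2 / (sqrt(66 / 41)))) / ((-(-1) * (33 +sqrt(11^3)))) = -9971 * sqrt(246) / 19008 +9971 * sqrt(2706) / 69696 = -0.79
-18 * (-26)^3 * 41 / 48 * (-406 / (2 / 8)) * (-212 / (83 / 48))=4465789945344 / 83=53804698136.67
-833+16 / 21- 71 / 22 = -835.47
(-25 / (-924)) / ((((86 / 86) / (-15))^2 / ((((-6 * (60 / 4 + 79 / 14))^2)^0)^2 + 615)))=3750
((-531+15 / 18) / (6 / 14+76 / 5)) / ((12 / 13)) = -1447355 / 39384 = -36.75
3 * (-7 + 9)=6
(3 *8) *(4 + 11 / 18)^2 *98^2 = 132323912 / 27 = 4900885.63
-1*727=-727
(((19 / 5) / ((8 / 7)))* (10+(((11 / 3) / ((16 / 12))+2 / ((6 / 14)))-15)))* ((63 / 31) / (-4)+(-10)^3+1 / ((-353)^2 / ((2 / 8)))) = -310556124781 / 38628790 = -8039.50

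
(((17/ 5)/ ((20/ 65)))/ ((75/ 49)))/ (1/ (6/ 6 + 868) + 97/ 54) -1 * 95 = -1918547641/ 21086750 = -90.98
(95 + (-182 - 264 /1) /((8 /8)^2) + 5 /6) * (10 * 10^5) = -1050500000 /3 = -350166666.67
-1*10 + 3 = -7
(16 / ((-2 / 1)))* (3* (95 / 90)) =-76 / 3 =-25.33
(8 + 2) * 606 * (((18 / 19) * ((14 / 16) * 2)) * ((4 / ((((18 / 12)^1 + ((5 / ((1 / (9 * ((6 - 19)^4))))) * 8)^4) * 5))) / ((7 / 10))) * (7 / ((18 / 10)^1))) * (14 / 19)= 7918400 / 2689797482835890005649341440361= 0.00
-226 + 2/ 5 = -225.60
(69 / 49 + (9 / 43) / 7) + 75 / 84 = 19645 / 8428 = 2.33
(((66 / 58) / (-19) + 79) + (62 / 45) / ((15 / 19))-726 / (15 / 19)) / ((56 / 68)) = -378873356 / 371925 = -1018.68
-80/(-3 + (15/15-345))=80/347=0.23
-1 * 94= -94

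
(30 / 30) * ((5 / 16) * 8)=5 / 2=2.50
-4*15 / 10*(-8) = 48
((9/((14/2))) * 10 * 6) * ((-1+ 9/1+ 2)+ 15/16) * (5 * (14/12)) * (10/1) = 196875/4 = 49218.75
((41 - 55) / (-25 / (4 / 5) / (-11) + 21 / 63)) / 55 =-168 / 2095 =-0.08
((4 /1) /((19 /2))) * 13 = 5.47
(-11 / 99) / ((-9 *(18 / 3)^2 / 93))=31 / 972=0.03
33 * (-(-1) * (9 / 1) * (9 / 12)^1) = 891 / 4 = 222.75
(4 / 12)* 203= 203 / 3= 67.67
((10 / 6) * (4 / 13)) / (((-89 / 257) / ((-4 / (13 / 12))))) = 82240 / 15041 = 5.47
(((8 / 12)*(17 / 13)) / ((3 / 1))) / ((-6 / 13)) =-17 / 27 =-0.63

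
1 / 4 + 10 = 41 / 4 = 10.25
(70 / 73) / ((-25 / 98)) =-1372 / 365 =-3.76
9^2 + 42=123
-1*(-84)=84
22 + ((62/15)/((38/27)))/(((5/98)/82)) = 2252494/475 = 4742.09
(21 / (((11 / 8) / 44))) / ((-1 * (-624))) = 14 / 13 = 1.08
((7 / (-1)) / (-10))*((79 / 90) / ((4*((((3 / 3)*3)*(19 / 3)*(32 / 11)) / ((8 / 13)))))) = 0.00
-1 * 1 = -1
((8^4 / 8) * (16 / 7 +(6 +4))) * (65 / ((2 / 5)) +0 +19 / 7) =50923008 / 49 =1039245.06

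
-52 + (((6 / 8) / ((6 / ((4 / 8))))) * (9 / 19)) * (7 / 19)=-300289 / 5776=-51.99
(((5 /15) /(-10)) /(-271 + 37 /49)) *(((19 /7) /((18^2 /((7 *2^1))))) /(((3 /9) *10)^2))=931 /715068000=0.00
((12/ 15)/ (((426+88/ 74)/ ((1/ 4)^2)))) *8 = 37/ 39515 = 0.00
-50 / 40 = -5 / 4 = -1.25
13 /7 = 1.86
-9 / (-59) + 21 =1248 / 59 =21.15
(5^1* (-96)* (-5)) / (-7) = -2400 / 7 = -342.86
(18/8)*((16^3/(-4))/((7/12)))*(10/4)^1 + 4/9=-9873.84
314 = 314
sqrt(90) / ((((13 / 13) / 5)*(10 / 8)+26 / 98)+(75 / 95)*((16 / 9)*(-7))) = -33516*sqrt(10) / 104003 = -1.02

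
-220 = -220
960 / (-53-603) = -1.46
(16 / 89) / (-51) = -16 / 4539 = -0.00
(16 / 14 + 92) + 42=946 / 7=135.14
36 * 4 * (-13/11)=-1872/11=-170.18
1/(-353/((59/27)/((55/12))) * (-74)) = 0.00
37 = 37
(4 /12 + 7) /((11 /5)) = 10 /3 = 3.33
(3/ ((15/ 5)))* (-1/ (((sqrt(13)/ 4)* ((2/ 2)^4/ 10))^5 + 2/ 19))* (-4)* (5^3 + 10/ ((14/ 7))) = 207198617600000000000/ 41943039865963227-3248607232000000* sqrt(13)/ 41943039865963227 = 4939.72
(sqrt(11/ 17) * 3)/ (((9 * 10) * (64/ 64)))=sqrt(187)/ 510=0.03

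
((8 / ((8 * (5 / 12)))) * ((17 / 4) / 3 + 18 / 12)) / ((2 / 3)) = 21 / 2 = 10.50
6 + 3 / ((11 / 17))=117 / 11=10.64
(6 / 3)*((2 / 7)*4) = 16 / 7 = 2.29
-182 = -182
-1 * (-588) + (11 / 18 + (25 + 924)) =27677 / 18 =1537.61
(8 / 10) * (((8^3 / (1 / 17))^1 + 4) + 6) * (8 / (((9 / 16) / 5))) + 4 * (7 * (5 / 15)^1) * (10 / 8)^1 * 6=4462198 / 9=495799.78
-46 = -46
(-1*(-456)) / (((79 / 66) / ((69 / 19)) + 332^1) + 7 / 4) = 1.36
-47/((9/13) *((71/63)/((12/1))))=-722.87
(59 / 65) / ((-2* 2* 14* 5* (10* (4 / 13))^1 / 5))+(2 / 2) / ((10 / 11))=12261 / 11200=1.09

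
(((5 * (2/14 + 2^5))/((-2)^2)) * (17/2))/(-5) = -3825/56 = -68.30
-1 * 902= -902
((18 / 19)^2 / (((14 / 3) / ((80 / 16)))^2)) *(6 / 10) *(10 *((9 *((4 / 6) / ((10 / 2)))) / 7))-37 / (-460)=64942651 / 56958580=1.14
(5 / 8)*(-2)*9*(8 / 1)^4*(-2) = 92160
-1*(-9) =9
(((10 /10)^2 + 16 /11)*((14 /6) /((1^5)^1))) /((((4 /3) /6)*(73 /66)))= 1701 /73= 23.30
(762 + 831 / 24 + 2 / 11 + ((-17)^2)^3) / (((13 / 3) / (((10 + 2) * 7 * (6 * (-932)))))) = -374169387692268 / 143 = -2616569144701.17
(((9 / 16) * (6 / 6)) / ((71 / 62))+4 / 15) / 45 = 0.02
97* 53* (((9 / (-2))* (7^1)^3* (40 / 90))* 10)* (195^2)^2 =-50992953276037500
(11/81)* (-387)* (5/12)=-2365/108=-21.90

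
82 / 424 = 41 / 212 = 0.19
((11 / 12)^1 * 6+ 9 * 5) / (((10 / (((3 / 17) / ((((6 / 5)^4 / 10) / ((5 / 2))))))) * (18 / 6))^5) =0.00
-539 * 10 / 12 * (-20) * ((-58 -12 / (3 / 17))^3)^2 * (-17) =-611096374123804800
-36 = -36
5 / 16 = 0.31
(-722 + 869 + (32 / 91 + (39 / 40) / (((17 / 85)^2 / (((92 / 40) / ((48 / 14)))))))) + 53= 2524159 / 11648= 216.70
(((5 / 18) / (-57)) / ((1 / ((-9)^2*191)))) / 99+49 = 60491 / 1254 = 48.24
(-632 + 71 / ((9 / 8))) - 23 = -5327 / 9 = -591.89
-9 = -9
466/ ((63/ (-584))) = -272144/ 63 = -4319.75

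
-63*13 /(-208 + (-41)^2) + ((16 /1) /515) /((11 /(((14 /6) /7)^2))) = -13911049 /25033635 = -0.56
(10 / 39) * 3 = 10 / 13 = 0.77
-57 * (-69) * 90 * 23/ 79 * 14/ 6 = 18996390/ 79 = 240460.63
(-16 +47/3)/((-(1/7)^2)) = 49/3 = 16.33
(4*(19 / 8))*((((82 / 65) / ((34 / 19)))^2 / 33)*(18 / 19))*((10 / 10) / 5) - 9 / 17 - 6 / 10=-74026677 / 67156375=-1.10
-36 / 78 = -6 / 13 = -0.46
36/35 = 1.03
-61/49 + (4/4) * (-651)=-31960/49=-652.24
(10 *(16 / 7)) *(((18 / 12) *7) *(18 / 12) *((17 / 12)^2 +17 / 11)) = 28135 / 22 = 1278.86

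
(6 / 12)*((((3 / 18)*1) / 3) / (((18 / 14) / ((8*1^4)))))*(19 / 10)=133 / 405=0.33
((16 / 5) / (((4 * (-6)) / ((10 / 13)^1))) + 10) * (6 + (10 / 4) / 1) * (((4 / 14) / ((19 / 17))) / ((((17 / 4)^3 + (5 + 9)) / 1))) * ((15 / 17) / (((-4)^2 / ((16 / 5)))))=419968 / 10043761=0.04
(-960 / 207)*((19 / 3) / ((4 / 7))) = -10640 / 207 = -51.40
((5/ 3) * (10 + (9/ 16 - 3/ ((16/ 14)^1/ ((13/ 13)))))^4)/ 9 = 1300723205/ 1769472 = 735.09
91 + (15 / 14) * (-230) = -1088 / 7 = -155.43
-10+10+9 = 9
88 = 88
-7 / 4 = -1.75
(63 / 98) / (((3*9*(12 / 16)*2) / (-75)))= -25 / 21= -1.19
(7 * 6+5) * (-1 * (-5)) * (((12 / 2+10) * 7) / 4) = 6580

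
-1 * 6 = -6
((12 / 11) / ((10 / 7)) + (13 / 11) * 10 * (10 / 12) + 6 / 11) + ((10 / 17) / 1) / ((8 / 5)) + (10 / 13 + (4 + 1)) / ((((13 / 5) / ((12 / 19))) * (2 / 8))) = 617184043 / 36027420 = 17.13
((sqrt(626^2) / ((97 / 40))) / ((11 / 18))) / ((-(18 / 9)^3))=-56340 / 1067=-52.80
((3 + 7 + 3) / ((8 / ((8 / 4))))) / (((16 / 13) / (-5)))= -845 / 64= -13.20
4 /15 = 0.27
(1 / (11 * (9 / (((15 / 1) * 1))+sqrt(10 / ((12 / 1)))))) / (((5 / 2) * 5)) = -36 / 3905+2 * sqrt(30) / 781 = 0.00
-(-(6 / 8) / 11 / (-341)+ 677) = -10157711 / 15004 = -677.00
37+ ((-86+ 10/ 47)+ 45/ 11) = -23108/ 517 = -44.70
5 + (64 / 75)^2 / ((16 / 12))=10399 / 1875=5.55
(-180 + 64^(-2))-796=-3997695/ 4096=-976.00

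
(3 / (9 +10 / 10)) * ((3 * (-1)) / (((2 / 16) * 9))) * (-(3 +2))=4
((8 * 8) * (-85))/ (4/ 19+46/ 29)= -3027.72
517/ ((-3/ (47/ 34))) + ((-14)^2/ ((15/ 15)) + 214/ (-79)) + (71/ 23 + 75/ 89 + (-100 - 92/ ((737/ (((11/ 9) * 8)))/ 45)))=-216531459965/ 1105146642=-195.93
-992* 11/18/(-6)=2728/27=101.04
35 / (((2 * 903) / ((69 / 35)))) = 23 / 602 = 0.04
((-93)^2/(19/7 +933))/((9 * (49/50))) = 961/917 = 1.05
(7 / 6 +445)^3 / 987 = 19184262733 / 213192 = 89985.85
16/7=2.29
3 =3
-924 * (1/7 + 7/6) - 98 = -1308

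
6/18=1/3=0.33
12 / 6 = 2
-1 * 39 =-39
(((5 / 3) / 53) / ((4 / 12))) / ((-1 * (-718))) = 5 / 38054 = 0.00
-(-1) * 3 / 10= 0.30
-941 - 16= -957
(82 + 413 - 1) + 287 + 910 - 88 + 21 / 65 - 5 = 103891 / 65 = 1598.32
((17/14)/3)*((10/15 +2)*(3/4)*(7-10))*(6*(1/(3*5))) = -34/35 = -0.97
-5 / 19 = -0.26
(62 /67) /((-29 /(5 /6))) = -0.03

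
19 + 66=85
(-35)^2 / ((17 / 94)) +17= 115439 / 17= 6790.53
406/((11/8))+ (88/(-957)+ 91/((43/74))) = 18591422/41151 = 451.79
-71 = -71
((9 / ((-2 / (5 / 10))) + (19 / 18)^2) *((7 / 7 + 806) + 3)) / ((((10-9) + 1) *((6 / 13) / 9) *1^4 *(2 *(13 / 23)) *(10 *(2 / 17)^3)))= -7796931 / 16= -487308.19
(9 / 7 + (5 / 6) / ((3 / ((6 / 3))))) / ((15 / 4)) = 464 / 945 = 0.49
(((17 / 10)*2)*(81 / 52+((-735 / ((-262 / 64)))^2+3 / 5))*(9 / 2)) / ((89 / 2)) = 11083.90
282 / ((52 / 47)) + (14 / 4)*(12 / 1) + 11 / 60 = 231713 / 780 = 297.07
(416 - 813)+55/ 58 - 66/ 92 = -264645/ 667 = -396.77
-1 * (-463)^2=-214369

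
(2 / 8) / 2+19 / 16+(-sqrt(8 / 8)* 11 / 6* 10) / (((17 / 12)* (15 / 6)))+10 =1669 / 272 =6.14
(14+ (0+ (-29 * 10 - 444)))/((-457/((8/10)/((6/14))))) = 1344/457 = 2.94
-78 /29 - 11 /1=-397 /29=-13.69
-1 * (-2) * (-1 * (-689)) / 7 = 1378 / 7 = 196.86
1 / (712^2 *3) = 1 / 1520832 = 0.00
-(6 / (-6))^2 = -1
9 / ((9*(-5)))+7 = 34 / 5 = 6.80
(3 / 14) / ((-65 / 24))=-36 / 455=-0.08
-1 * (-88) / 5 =88 / 5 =17.60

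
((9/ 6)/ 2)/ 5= 3/ 20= 0.15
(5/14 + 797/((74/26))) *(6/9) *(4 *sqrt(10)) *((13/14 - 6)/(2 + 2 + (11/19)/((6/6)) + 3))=-65309137 *sqrt(10)/130536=-1582.14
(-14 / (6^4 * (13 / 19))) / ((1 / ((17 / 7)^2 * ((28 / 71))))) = -5491 / 149526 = -0.04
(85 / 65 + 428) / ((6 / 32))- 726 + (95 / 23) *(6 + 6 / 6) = 1592.55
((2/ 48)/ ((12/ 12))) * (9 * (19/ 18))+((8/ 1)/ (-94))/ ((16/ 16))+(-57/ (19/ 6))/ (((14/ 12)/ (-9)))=2197739/ 15792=139.17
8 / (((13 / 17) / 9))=1224 / 13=94.15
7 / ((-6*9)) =-7 / 54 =-0.13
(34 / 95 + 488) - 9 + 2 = 45729 / 95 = 481.36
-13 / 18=-0.72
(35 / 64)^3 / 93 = 42875 / 24379392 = 0.00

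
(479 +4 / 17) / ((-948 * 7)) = -8147 / 112812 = -0.07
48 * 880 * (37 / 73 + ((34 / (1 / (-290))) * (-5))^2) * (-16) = -119911432421806080 / 73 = -1642622361942549.04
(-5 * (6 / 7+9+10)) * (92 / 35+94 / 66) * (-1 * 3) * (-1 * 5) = -3253295 / 539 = -6035.80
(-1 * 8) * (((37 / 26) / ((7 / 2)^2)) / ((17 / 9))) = -5328 / 10829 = -0.49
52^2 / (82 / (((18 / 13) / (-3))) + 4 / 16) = -32448 / 2129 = -15.24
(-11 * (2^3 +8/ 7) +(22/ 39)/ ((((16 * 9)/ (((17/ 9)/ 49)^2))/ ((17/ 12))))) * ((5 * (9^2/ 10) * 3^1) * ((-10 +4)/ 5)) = 659067827429/ 44946720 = 14663.31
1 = 1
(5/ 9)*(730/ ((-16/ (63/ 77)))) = -1825/ 88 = -20.74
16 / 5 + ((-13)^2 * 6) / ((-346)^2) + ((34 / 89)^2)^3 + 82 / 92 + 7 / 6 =54082258545370481407 / 10263165609448520610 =5.27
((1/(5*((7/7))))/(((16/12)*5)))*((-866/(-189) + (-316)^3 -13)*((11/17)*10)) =-13120362937/2142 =-6125286.15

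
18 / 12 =3 / 2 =1.50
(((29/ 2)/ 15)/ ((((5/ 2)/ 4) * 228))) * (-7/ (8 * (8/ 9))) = -203/ 30400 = -0.01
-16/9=-1.78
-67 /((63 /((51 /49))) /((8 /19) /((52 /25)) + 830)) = -233563340 /254163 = -918.95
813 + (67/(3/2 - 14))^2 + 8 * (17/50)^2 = 526659/625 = 842.65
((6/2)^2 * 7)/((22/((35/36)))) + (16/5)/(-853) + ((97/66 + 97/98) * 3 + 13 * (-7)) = -1486724307/18390680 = -80.84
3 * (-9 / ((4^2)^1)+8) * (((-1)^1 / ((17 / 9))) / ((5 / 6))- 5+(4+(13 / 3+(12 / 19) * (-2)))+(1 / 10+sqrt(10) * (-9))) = 104111 / 3040- 3213 * sqrt(10) / 16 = -600.78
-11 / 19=-0.58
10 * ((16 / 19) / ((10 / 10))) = 160 / 19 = 8.42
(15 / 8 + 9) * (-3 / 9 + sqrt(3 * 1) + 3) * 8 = 87 * sqrt(3) + 232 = 382.69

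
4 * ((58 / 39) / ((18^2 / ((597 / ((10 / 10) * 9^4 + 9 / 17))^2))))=331895981 / 2183660525358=0.00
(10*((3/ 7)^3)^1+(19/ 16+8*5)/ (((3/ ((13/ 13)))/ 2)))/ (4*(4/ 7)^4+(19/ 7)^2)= 1627619/ 449112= 3.62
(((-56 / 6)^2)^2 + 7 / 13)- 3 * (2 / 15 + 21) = 39621674 / 5265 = 7525.48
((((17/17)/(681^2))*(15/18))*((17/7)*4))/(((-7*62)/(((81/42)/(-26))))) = 85/28491208564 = 0.00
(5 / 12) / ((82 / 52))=65 / 246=0.26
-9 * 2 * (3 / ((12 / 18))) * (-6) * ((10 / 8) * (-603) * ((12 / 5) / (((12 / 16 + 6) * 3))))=-43416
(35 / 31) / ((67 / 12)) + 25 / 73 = 82585 / 151621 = 0.54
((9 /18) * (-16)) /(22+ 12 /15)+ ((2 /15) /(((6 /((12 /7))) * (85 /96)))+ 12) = 1982696 /169575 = 11.69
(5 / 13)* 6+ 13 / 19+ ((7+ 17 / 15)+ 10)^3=4973035181 / 833625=5965.55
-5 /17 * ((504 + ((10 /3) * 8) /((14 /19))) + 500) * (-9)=327660 /119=2753.45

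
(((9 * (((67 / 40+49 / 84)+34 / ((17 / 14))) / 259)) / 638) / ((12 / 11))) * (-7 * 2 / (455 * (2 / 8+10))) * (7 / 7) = -3631 / 800672600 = -0.00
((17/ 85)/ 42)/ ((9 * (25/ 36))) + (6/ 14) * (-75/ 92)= -84191/ 241500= -0.35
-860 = -860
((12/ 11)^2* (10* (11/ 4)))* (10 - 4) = 2160/ 11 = 196.36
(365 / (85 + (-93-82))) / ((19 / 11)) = -803 / 342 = -2.35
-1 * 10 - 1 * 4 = -14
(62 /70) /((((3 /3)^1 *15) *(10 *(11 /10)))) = 31 /5775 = 0.01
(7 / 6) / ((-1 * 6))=-0.19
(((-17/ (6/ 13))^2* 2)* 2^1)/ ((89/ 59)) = 2881619/ 801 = 3597.53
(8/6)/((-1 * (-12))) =1/9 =0.11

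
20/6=10/3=3.33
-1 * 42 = -42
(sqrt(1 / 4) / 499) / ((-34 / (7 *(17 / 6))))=-0.00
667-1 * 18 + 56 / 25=16281 / 25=651.24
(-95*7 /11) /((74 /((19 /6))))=-12635 /4884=-2.59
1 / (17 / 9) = 9 / 17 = 0.53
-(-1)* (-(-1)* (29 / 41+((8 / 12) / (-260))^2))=0.71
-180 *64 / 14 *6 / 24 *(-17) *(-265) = -6487200 / 7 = -926742.86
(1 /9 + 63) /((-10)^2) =142 /225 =0.63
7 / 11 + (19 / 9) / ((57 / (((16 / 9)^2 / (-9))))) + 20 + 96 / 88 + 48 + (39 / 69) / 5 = 1738629844 / 24898995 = 69.83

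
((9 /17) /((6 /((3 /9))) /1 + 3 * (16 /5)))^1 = 15 /782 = 0.02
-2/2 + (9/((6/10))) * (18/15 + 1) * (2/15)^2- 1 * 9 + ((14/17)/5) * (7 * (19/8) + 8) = -27323/5100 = -5.36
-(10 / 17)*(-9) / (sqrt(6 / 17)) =15*sqrt(102) / 17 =8.91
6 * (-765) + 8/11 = -50482/11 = -4589.27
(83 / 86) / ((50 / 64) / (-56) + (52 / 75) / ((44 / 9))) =20451200 / 2709559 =7.55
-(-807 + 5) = 802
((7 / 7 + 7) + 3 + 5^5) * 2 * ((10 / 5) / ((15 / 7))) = 87808 / 15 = 5853.87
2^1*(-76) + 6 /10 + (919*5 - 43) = 22003 /5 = 4400.60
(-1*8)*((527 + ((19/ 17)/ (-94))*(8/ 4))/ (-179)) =3368432/ 143021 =23.55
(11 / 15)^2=121 / 225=0.54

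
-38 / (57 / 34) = -68 / 3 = -22.67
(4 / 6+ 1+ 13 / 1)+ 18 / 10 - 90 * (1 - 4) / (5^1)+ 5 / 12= 70.88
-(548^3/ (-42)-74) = 82284850/ 21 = 3918326.19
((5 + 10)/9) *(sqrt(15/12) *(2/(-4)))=-5 *sqrt(5)/12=-0.93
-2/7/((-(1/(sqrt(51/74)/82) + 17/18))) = -10404/376133065 + 17712 * sqrt(3774)/376133065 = 0.00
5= 5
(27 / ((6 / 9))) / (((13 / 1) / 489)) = 39609 / 26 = 1523.42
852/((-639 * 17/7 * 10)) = -14/255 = -0.05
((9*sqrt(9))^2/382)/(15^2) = 81/9550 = 0.01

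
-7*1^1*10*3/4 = -105/2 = -52.50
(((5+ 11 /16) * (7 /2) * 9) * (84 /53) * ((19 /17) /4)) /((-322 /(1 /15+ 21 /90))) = -980343 /13262720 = -0.07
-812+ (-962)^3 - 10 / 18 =-8012501465 / 9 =-890277940.56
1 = 1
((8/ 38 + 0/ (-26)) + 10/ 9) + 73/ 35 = 20393/ 5985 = 3.41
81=81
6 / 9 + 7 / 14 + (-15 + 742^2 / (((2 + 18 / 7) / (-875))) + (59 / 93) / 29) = -757903060707 / 7192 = -105381404.44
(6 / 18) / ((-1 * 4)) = -1 / 12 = -0.08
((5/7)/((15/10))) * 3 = 10/7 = 1.43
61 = 61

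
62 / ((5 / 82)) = 5084 / 5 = 1016.80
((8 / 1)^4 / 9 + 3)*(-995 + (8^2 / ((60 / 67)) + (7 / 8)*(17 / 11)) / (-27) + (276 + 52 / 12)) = -105412085443 / 320760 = -328632.27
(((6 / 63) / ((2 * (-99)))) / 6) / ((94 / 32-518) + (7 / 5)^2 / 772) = 38600 / 247999517073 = 0.00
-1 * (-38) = 38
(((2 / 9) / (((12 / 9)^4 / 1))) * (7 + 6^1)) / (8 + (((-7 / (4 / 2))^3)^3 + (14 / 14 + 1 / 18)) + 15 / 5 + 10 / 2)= -324 / 27931067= -0.00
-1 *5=-5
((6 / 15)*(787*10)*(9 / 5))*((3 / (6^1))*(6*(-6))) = -509976 / 5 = -101995.20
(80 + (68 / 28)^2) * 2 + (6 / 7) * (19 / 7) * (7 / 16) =67743 / 392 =172.81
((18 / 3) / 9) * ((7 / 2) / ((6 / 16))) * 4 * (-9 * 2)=-448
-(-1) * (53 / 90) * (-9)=-53 / 10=-5.30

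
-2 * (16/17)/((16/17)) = -2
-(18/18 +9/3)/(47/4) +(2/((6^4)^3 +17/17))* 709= -0.34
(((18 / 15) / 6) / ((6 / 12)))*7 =14 / 5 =2.80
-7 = -7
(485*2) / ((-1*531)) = -970 / 531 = -1.83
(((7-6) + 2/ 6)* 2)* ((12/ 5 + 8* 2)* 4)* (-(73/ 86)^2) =-3922144/ 27735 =-141.41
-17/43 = -0.40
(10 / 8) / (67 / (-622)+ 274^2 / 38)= 29545 / 46694726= 0.00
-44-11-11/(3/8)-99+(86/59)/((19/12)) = -613454/3363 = -182.41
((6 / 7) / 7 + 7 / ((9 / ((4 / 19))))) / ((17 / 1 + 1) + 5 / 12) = 9592 / 617253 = 0.02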